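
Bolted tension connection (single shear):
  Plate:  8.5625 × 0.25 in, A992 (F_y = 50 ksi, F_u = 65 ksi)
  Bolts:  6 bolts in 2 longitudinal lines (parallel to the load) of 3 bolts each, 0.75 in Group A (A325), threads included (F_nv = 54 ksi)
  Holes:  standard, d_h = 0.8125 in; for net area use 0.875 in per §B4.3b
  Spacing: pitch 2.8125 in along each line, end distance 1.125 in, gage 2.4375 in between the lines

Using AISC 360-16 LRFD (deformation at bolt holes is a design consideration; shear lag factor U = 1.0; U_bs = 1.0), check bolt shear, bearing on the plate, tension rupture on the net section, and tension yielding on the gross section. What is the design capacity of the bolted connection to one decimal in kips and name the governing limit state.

Bolt shear: A_b = π(0.75)²/4 = 0.44179 in². φR_n = 0.75 × 54 × 0.44179 × 6 × 1 = 107.4 kips.
Bearing (0.25 in plate, F_u = 65 ksi): end bolts L_c = 1.125 − 0.8125/2 = 0.71875, R_n = min(1.2×0.71875×0.25×65, 2.4×0.75×0.25×65) = 14.016 kips/bolt; interior L_c = 2.8125 − 0.8125 = 2, R_n = 29.25 kips/bolt. φR_n = 0.75 × (2×14.016 + 4×29.25) = 108.8 kips.
Tension rupture (net): A_n = (8.5625 − 2×0.875)×0.25 = 1.7031 in² (U = 1.0, A_e = A_n). φR_n = 0.75 × 65 × 1.7031 = 83.0 kips.
Tension yield (gross): A_g = 8.5625×0.25 = 2.1406 in². φR_n = 0.90 × 50 × 2.1406 = 96.3 kips.
Governing: min(107.4, 108.8, 83.0, 96.3) = 83.0 kips → net-section rupture.

83.0 kips (net-section rupture governs)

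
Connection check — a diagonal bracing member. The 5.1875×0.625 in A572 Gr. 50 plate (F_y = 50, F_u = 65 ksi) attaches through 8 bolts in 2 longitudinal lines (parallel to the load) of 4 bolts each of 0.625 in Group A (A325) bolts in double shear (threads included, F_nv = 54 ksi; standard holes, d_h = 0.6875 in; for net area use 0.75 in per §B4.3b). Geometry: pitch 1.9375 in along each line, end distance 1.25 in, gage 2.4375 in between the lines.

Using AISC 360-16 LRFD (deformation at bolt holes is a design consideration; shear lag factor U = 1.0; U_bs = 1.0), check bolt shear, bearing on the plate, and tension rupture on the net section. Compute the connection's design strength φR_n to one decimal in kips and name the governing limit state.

Bolt shear: A_b = π(0.625)²/4 = 0.3068 in². φR_n = 0.75 × 54 × 0.3068 × 8 × 2 = 198.8 kips.
Bearing (0.625 in plate, F_u = 65 ksi): end bolts L_c = 1.25 − 0.6875/2 = 0.90625, R_n = min(1.2×0.90625×0.625×65, 2.4×0.625×0.625×65) = 44.18 kips/bolt; interior L_c = 1.9375 − 0.6875 = 1.25, R_n = 60.938 kips/bolt. φR_n = 0.75 × (2×44.18 + 6×60.938) = 340.5 kips.
Tension rupture (net): A_n = (5.1875 − 2×0.75)×0.625 = 2.3047 in² (U = 1.0, A_e = A_n). φR_n = 0.75 × 65 × 2.3047 = 112.4 kips.
Governing: min(198.8, 340.5, 112.4) = 112.4 kips → net-section rupture.

112.4 kips (net-section rupture governs)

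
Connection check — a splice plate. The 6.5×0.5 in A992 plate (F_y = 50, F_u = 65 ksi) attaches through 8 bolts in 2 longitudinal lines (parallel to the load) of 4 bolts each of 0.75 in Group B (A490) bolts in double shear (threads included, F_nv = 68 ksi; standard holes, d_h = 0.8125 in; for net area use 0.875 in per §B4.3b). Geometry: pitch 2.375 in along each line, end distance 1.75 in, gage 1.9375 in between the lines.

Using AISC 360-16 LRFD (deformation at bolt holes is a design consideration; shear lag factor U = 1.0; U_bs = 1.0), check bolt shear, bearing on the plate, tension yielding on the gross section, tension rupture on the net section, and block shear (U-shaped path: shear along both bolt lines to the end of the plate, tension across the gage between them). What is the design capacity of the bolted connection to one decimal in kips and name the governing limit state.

Bolt shear: A_b = π(0.75)²/4 = 0.44179 in². φR_n = 0.75 × 68 × 0.44179 × 8 × 2 = 360.5 kips.
Bearing (0.5 in plate, F_u = 65 ksi): end bolts L_c = 1.75 − 0.8125/2 = 1.34375, R_n = min(1.2×1.34375×0.5×65, 2.4×0.75×0.5×65) = 52.406 kips/bolt; interior L_c = 2.375 − 0.8125 = 1.5625, R_n = 58.5 kips/bolt. φR_n = 0.75 × (2×52.406 + 6×58.5) = 341.9 kips.
Tension yield (gross): A_g = 6.5×0.5 = 3.25 in². φR_n = 0.90 × 50 × 3.25 = 146.3 kips.
Tension rupture (net): A_n = (6.5 − 2×0.875)×0.5 = 2.375 in² (U = 1.0, A_e = A_n). φR_n = 0.75 × 65 × 2.375 = 115.8 kips.
Block shear: shear path 2×[1.75+3×2.375] = 2×8.875 in, A_gv = 8.875, A_nv = 2×(8.875 − 3.5×0.875)×0.5 = 5.8125 in²; tension across gage: (1.9375 − 1×0.875)×0.5 = 0.53125 in². R_n = min(0.6×65×5.8125, 0.6×50×8.875) + 1.0×65×0.53125 = min(226.69, 266.25) + 34.531 = 261.22 kips. φR_n = 0.75 × 261.22 = 195.9 kips.
Governing: min(360.5, 341.9, 146.3, 115.8, 195.9) = 115.8 kips → net-section rupture.

115.8 kips (net-section rupture governs)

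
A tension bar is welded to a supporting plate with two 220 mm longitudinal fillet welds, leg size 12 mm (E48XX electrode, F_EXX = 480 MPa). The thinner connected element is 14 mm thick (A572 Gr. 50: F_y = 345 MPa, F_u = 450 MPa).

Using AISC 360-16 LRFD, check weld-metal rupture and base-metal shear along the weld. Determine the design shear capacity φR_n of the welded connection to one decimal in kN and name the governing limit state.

806.3 kN (weld metal governs)

Weld metal: throat = 0.707×12 = 8.484 mm, L = 2×220 = 440 mm. φR_n = 0.75 × 0.6 × 480 × 8.484 × 440 = 806.3 kN.
Base metal shear (14 mm plate): yield φR_n = 1.0×0.6×345×14×440 = 1275.1 kN; rupture φR_n = 0.75×0.6×450×14×440 = 1247.4 kN; take 1247.4 kN (rupture).
Governing: min(806.3, 1247.4) = 806.3 kN → weld metal.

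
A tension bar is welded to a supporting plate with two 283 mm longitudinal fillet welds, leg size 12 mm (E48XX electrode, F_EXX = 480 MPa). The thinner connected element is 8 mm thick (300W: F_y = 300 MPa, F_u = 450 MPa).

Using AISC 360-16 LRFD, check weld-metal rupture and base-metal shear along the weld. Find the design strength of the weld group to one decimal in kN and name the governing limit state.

Weld metal: throat = 0.707×12 = 8.484 mm, L = 2×283 = 566 mm. φR_n = 0.75 × 0.6 × 480 × 8.484 × 566 = 1037.2 kN.
Base metal shear (8 mm plate): yield φR_n = 1.0×0.6×300×8×566 = 815.0 kN; rupture φR_n = 0.75×0.6×450×8×566 = 916.9 kN; take 815.0 kN (yield).
Governing: min(1037.2, 815.0) = 815.0 kN → base-metal shear.

815.0 kN (base-metal shear governs)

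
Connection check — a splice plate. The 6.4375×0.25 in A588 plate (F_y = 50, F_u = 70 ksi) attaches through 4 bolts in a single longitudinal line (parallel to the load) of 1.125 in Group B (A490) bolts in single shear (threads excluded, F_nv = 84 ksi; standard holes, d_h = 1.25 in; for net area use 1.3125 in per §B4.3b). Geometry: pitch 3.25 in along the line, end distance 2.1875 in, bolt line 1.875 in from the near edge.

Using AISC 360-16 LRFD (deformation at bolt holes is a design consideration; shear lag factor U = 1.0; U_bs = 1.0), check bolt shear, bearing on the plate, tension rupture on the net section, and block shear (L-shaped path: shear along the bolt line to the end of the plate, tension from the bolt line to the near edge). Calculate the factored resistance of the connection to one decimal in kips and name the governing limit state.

67.3 kips (net-section rupture governs)

Bolt shear: A_b = π(1.125)²/4 = 0.99402 in². φR_n = 0.75 × 84 × 0.99402 × 4 × 1 = 250.5 kips.
Bearing (0.25 in plate, F_u = 70 ksi): end bolts L_c = 2.1875 − 1.25/2 = 1.5625, R_n = min(1.2×1.5625×0.25×70, 2.4×1.125×0.25×70) = 32.813 kips/bolt; interior L_c = 3.25 − 1.25 = 2, R_n = 42 kips/bolt. φR_n = 0.75 × (1×32.813 + 3×42) = 119.1 kips.
Tension rupture (net): A_n = (6.4375 − 1×1.3125)×0.25 = 1.2813 in² (U = 1.0, A_e = A_n). φR_n = 0.75 × 70 × 1.2813 = 67.3 kips.
Block shear: shear path 1×[2.1875+3×3.25] = 1×11.9375 in, A_gv = 2.9844, A_nv = 1×(11.9375 − 3.5×1.3125)×0.25 = 1.8359 in²; tension to near edge: (1.875 − 0.5×1.3125)×0.25 = 0.30469 in². R_n = min(0.6×70×1.8359, 0.6×50×2.9844) + 1.0×70×0.30469 = min(77.108, 89.532) + 21.328 = 98.436 kips. φR_n = 0.75 × 98.436 = 73.8 kips.
Governing: min(250.5, 119.1, 67.3, 73.8) = 67.3 kips → net-section rupture.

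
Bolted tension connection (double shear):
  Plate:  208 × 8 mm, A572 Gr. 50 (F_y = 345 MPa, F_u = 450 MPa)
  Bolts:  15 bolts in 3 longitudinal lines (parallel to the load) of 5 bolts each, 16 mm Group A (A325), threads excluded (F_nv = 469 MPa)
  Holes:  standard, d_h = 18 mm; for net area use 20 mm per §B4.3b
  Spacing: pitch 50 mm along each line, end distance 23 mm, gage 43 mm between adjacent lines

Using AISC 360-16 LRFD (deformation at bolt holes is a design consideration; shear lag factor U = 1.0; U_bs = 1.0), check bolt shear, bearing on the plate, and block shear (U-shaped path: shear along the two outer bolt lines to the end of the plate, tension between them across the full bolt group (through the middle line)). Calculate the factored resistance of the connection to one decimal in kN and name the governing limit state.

Bolt shear: A_b = π(16)²/4 = 201.06 mm². φR_n = 0.75 × 469 × 201.06 × 15 × 2 = 2121.7 kN.
Bearing (8 mm plate, F_u = 450 MPa): end bolts L_c = 23 − 18/2 = 14, R_n = min(1.2×14×8×450, 2.4×16×8×450) = 60.48 kN/bolt; interior L_c = 50 − 18 = 32, R_n = 138.24 kN/bolt. φR_n = 0.75 × (3×60.48 + 12×138.24) = 1380.2 kN.
Block shear: shear path 2×[23+4×50] = 2×223 mm, A_gv = 3568, A_nv = 2×(223 − 4.5×20)×8 = 2128 mm²; tension across gage: (86 − 2×20)×8 = 368 mm². R_n = min(0.6×450×2128, 0.6×345×3568) + 1.0×450×368 = min(574.56, 738.58) + 165.6 = 740.16 kN. φR_n = 0.75 × 740.16 = 555.1 kN.
Governing: min(2121.7, 1380.2, 555.1) = 555.1 kN → block shear.

555.1 kN (block shear governs)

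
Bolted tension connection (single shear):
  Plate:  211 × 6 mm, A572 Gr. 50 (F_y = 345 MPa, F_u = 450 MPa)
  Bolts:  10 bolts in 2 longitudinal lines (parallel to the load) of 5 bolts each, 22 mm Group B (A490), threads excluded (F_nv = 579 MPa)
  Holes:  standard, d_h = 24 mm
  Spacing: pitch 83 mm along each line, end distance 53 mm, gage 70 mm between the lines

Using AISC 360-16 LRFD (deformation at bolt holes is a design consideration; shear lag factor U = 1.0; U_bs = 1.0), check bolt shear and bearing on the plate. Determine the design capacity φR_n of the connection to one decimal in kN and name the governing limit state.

Bolt shear: A_b = π(22)²/4 = 380.13 mm². φR_n = 0.75 × 579 × 380.13 × 10 × 1 = 1650.7 kN.
Bearing (6 mm plate, F_u = 450 MPa): end bolts L_c = 53 − 24/2 = 41, R_n = min(1.2×41×6×450, 2.4×22×6×450) = 132.84 kN/bolt; interior L_c = 83 − 24 = 59, R_n = 142.56 kN/bolt. φR_n = 0.75 × (2×132.84 + 8×142.56) = 1054.6 kN.
Governing: min(1650.7, 1054.6) = 1054.6 kN → bearing.

1054.6 kN (bearing governs)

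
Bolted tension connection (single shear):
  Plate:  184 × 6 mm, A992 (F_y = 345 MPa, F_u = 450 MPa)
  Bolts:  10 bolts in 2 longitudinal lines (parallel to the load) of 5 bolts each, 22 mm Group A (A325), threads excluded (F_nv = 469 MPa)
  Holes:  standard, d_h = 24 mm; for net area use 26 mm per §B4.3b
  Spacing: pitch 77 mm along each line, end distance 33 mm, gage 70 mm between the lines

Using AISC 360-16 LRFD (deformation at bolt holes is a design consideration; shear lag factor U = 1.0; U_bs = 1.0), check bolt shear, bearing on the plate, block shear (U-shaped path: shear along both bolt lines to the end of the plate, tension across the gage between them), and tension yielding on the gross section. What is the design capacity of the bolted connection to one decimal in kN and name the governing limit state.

Bolt shear: A_b = π(22)²/4 = 380.13 mm². φR_n = 0.75 × 469 × 380.13 × 10 × 1 = 1337.1 kN.
Bearing (6 mm plate, F_u = 450 MPa): end bolts L_c = 33 − 24/2 = 21, R_n = min(1.2×21×6×450, 2.4×22×6×450) = 68.04 kN/bolt; interior L_c = 77 − 24 = 53, R_n = 142.56 kN/bolt. φR_n = 0.75 × (2×68.04 + 8×142.56) = 957.4 kN.
Block shear: shear path 2×[33+4×77] = 2×341 mm, A_gv = 4092, A_nv = 2×(341 − 4.5×26)×6 = 2688 mm²; tension across gage: (70 − 1×26)×6 = 264 mm². R_n = min(0.6×450×2688, 0.6×345×4092) + 1.0×450×264 = min(725.76, 847.04) + 118.8 = 844.56 kN. φR_n = 0.75 × 844.56 = 633.4 kN.
Tension yield (gross): A_g = 184×6 = 1104 mm². φR_n = 0.90 × 345 × 1104 = 342.8 kN.
Governing: min(1337.1, 957.4, 633.4, 342.8) = 342.8 kN → gross-section yield.

342.8 kN (gross-section yield governs)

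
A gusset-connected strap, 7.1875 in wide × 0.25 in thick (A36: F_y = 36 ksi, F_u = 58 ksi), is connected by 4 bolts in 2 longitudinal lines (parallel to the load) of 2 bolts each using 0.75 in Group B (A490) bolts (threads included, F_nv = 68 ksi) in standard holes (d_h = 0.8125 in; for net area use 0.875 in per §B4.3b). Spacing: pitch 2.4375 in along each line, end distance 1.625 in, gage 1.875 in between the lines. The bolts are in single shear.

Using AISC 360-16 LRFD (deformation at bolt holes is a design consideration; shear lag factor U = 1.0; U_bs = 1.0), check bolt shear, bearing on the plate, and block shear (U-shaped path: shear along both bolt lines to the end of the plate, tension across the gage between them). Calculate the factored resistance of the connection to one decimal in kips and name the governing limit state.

43.8 kips (block shear governs)

Bolt shear: A_b = π(0.75)²/4 = 0.44179 in². φR_n = 0.75 × 68 × 0.44179 × 4 × 1 = 90.1 kips.
Bearing (0.25 in plate, F_u = 58 ksi): end bolts L_c = 1.625 − 0.8125/2 = 1.21875, R_n = min(1.2×1.21875×0.25×58, 2.4×0.75×0.25×58) = 21.206 kips/bolt; interior L_c = 2.4375 − 0.8125 = 1.625, R_n = 26.1 kips/bolt. φR_n = 0.75 × (2×21.206 + 2×26.1) = 71.0 kips.
Block shear: shear path 2×[1.625+1×2.4375] = 2×4.0625 in, A_gv = 2.0313, A_nv = 2×(4.0625 − 1.5×0.875)×0.25 = 1.375 in²; tension across gage: (1.875 − 1×0.875)×0.25 = 0.25 in². R_n = min(0.6×58×1.375, 0.6×36×2.0313) + 1.0×58×0.25 = min(47.85, 43.876) + 14.5 = 58.376 kips. φR_n = 0.75 × 58.376 = 43.8 kips.
Governing: min(90.1, 71.0, 43.8) = 43.8 kips → block shear.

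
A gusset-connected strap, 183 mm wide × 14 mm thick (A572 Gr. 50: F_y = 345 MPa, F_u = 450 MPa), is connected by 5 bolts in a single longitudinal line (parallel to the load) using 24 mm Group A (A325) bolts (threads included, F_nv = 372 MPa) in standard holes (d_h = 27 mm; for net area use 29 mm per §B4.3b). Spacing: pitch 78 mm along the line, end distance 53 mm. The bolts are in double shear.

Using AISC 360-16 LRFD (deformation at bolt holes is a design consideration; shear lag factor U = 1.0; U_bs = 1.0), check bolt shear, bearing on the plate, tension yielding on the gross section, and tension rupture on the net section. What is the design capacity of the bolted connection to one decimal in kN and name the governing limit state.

727.7 kN (net-section rupture governs)

Bolt shear: A_b = π(24)²/4 = 452.39 mm². φR_n = 0.75 × 372 × 452.39 × 5 × 2 = 1262.2 kN.
Bearing (14 mm plate, F_u = 450 MPa): end bolts L_c = 53 − 27/2 = 39.5, R_n = min(1.2×39.5×14×450, 2.4×24×14×450) = 298.62 kN/bolt; interior L_c = 78 − 27 = 51, R_n = 362.88 kN/bolt. φR_n = 0.75 × (1×298.62 + 4×362.88) = 1312.6 kN.
Tension yield (gross): A_g = 183×14 = 2562 mm². φR_n = 0.90 × 345 × 2562 = 795.5 kN.
Tension rupture (net): A_n = (183 − 1×29)×14 = 2156 mm² (U = 1.0, A_e = A_n). φR_n = 0.75 × 450 × 2156 = 727.7 kN.
Governing: min(1262.2, 1312.6, 795.5, 727.7) = 727.7 kN → net-section rupture.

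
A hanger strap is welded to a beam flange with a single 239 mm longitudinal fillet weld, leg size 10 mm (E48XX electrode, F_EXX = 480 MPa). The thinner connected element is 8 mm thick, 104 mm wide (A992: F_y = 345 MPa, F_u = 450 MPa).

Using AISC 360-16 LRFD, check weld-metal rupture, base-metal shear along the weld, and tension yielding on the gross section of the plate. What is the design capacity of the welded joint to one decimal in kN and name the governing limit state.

258.3 kN (gross-section yield governs)

Weld metal: throat = 0.707×10 = 7.07 mm, L = 239 mm. φR_n = 0.75 × 0.6 × 480 × 7.07 × 239 = 365.0 kN.
Base metal shear (8 mm plate): yield φR_n = 1.0×0.6×345×8×239 = 395.8 kN; rupture φR_n = 0.75×0.6×450×8×239 = 387.2 kN; take 387.2 kN (rupture).
Tension yield (gross): A_g = 104×8 = 832 mm². φR_n = 0.90 × 345 × 832 = 258.3 kN.
Governing: min(365.0, 387.2, 258.3) = 258.3 kN → gross-section yield.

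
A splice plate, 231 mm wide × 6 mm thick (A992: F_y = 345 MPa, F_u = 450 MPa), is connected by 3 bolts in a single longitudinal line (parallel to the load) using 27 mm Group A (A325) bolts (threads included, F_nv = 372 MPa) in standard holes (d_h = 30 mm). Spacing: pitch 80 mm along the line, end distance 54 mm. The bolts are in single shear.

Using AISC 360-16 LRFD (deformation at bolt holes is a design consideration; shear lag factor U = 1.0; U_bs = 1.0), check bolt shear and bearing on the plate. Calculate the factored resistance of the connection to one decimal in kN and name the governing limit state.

337.8 kN (bearing governs)

Bolt shear: A_b = π(27)²/4 = 572.56 mm². φR_n = 0.75 × 372 × 572.56 × 3 × 1 = 479.2 kN.
Bearing (6 mm plate, F_u = 450 MPa): end bolts L_c = 54 − 30/2 = 39, R_n = min(1.2×39×6×450, 2.4×27×6×450) = 126.36 kN/bolt; interior L_c = 80 − 30 = 50, R_n = 162 kN/bolt. φR_n = 0.75 × (1×126.36 + 2×162) = 337.8 kN.
Governing: min(479.2, 337.8) = 337.8 kN → bearing.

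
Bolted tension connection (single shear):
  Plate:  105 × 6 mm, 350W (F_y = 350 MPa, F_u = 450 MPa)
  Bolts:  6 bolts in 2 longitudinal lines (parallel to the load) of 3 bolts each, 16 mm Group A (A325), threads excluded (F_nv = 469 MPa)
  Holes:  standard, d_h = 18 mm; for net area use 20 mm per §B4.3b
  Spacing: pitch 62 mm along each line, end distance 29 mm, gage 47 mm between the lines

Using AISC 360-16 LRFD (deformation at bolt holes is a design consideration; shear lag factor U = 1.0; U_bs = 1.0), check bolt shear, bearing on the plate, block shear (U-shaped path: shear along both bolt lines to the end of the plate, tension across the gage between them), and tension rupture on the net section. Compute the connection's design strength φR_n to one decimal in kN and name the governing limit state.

Bolt shear: A_b = π(16)²/4 = 201.06 mm². φR_n = 0.75 × 469 × 201.06 × 6 × 1 = 424.3 kN.
Bearing (6 mm plate, F_u = 450 MPa): end bolts L_c = 29 − 18/2 = 20, R_n = min(1.2×20×6×450, 2.4×16×6×450) = 64.8 kN/bolt; interior L_c = 62 − 18 = 44, R_n = 103.68 kN/bolt. φR_n = 0.75 × (2×64.8 + 4×103.68) = 408.2 kN.
Block shear: shear path 2×[29+2×62] = 2×153 mm, A_gv = 1836, A_nv = 2×(153 − 2.5×20)×6 = 1236 mm²; tension across gage: (47 − 1×20)×6 = 162 mm². R_n = min(0.6×450×1236, 0.6×350×1836) + 1.0×450×162 = min(333.72, 385.56) + 72.9 = 406.62 kN. φR_n = 0.75 × 406.62 = 305.0 kN.
Tension rupture (net): A_n = (105 − 2×20)×6 = 390 mm² (U = 1.0, A_e = A_n). φR_n = 0.75 × 450 × 390 = 131.6 kN.
Governing: min(424.3, 408.2, 305.0, 131.6) = 131.6 kN → net-section rupture.

131.6 kN (net-section rupture governs)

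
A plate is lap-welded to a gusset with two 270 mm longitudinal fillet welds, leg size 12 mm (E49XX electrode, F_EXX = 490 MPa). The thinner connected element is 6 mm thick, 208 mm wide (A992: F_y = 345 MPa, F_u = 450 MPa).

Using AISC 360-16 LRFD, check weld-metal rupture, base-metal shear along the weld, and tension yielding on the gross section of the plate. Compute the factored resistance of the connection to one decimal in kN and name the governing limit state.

Weld metal: throat = 0.707×12 = 8.484 mm, L = 2×270 = 540 mm. φR_n = 0.75 × 0.6 × 490 × 8.484 × 540 = 1010.2 kN.
Base metal shear (6 mm plate): yield φR_n = 1.0×0.6×345×6×540 = 670.7 kN; rupture φR_n = 0.75×0.6×450×6×540 = 656.1 kN; take 656.1 kN (rupture).
Tension yield (gross): A_g = 208×6 = 1248 mm². φR_n = 0.90 × 345 × 1248 = 387.5 kN.
Governing: min(1010.2, 656.1, 387.5) = 387.5 kN → gross-section yield.

387.5 kN (gross-section yield governs)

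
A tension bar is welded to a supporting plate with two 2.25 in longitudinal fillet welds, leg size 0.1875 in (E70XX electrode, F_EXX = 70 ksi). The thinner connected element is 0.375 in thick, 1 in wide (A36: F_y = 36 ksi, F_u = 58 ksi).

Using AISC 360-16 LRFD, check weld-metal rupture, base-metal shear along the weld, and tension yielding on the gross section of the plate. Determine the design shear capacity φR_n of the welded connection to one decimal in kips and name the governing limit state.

Weld metal: throat = 0.707×0.1875 = 0.13256 in, L = 2×2.25 = 4.5 in. φR_n = 0.75 × 0.6 × 70 × 0.13256 × 4.5 = 18.8 kips.
Base metal shear (0.375 in plate): yield φR_n = 1.0×0.6×36×0.375×4.5 = 36.5 kips; rupture φR_n = 0.75×0.6×58×0.375×4.5 = 44.0 kips; take 36.5 kips (yield).
Tension yield (gross): A_g = 1×0.375 = 0.375 in². φR_n = 0.90 × 36 × 0.375 = 12.2 kips.
Governing: min(18.8, 36.5, 12.2) = 12.2 kips → gross-section yield.

12.2 kips (gross-section yield governs)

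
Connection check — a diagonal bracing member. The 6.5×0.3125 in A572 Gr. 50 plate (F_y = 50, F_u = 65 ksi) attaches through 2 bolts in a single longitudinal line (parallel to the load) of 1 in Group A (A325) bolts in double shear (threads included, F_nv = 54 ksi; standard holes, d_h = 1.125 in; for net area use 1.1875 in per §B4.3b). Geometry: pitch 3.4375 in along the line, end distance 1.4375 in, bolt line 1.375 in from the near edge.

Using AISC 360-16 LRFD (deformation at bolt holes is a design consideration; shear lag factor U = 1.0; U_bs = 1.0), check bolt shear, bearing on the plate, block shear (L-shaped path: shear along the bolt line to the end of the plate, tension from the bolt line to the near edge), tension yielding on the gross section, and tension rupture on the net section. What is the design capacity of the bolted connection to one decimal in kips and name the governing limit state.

40.2 kips (block shear governs)

Bolt shear: A_b = π(1)²/4 = 0.7854 in². φR_n = 0.75 × 54 × 0.7854 × 2 × 2 = 127.2 kips.
Bearing (0.3125 in plate, F_u = 65 ksi): end bolts L_c = 1.4375 − 1.125/2 = 0.875, R_n = min(1.2×0.875×0.3125×65, 2.4×1×0.3125×65) = 21.328 kips/bolt; interior L_c = 3.4375 − 1.125 = 2.3125, R_n = 48.75 kips/bolt. φR_n = 0.75 × (1×21.328 + 1×48.75) = 52.6 kips.
Block shear: shear path 1×[1.4375+1×3.4375] = 1×4.875 in, A_gv = 1.5234, A_nv = 1×(4.875 − 1.5×1.1875)×0.3125 = 0.9668 in²; tension to near edge: (1.375 − 0.5×1.1875)×0.3125 = 0.24414 in². R_n = min(0.6×65×0.9668, 0.6×50×1.5234) + 1.0×65×0.24414 = min(37.705, 45.702) + 15.869 = 53.574 kips. φR_n = 0.75 × 53.574 = 40.2 kips.
Tension yield (gross): A_g = 6.5×0.3125 = 2.0313 in². φR_n = 0.90 × 50 × 2.0313 = 91.4 kips.
Tension rupture (net): A_n = (6.5 − 1×1.1875)×0.3125 = 1.6602 in² (U = 1.0, A_e = A_n). φR_n = 0.75 × 65 × 1.6602 = 80.9 kips.
Governing: min(127.2, 52.6, 40.2, 91.4, 80.9) = 40.2 kips → block shear.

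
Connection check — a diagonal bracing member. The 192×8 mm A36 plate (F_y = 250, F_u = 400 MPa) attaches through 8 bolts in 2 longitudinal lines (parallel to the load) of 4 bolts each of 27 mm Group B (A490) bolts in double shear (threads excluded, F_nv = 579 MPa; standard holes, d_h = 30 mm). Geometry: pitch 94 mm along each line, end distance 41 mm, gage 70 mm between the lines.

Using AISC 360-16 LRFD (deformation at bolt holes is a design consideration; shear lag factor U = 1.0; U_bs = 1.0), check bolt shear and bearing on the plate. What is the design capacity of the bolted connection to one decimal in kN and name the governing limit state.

Bolt shear: A_b = π(27)²/4 = 572.56 mm². φR_n = 0.75 × 579 × 572.56 × 8 × 2 = 3978.1 kN.
Bearing (8 mm plate, F_u = 400 MPa): end bolts L_c = 41 − 30/2 = 26, R_n = min(1.2×26×8×400, 2.4×27×8×400) = 99.84 kN/bolt; interior L_c = 94 − 30 = 64, R_n = 207.36 kN/bolt. φR_n = 0.75 × (2×99.84 + 6×207.36) = 1082.9 kN.
Governing: min(3978.1, 1082.9) = 1082.9 kN → bearing.

1082.9 kN (bearing governs)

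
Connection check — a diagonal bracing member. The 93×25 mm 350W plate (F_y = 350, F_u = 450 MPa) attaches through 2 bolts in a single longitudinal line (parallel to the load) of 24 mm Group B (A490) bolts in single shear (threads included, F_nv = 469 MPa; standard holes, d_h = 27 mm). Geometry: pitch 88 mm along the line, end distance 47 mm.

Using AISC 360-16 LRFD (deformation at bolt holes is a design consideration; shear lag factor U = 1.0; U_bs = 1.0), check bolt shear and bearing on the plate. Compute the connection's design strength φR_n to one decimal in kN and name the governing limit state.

318.3 kN (bolt shear governs)

Bolt shear: A_b = π(24)²/4 = 452.39 mm². φR_n = 0.75 × 469 × 452.39 × 2 × 1 = 318.3 kN.
Bearing (25 mm plate, F_u = 450 MPa): end bolts L_c = 47 − 27/2 = 33.5, R_n = min(1.2×33.5×25×450, 2.4×24×25×450) = 452.25 kN/bolt; interior L_c = 88 − 27 = 61, R_n = 648 kN/bolt. φR_n = 0.75 × (1×452.25 + 1×648) = 825.2 kN.
Governing: min(318.3, 825.2) = 318.3 kN → bolt shear.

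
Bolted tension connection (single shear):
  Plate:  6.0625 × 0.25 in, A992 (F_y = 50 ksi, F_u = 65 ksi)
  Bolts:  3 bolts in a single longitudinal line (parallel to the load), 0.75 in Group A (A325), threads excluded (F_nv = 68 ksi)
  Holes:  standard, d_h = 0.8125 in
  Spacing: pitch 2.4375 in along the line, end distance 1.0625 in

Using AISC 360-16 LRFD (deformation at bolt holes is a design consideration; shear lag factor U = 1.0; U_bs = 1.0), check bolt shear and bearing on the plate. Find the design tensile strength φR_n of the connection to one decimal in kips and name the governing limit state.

Bolt shear: A_b = π(0.75)²/4 = 0.44179 in². φR_n = 0.75 × 68 × 0.44179 × 3 × 1 = 67.6 kips.
Bearing (0.25 in plate, F_u = 65 ksi): end bolts L_c = 1.0625 − 0.8125/2 = 0.65625, R_n = min(1.2×0.65625×0.25×65, 2.4×0.75×0.25×65) = 12.797 kips/bolt; interior L_c = 2.4375 − 0.8125 = 1.625, R_n = 29.25 kips/bolt. φR_n = 0.75 × (1×12.797 + 2×29.25) = 53.5 kips.
Governing: min(67.6, 53.5) = 53.5 kips → bearing.

53.5 kips (bearing governs)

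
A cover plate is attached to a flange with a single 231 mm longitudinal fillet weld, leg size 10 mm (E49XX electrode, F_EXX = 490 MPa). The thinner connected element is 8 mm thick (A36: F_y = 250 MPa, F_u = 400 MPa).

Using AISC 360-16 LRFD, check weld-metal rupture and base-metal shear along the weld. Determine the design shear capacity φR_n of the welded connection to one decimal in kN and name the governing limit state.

Weld metal: throat = 0.707×10 = 7.07 mm, L = 231 mm. φR_n = 0.75 × 0.6 × 490 × 7.07 × 231 = 360.1 kN.
Base metal shear (8 mm plate): yield φR_n = 1.0×0.6×250×8×231 = 277.2 kN; rupture φR_n = 0.75×0.6×400×8×231 = 332.6 kN; take 277.2 kN (yield).
Governing: min(360.1, 277.2) = 277.2 kN → base-metal shear.

277.2 kN (base-metal shear governs)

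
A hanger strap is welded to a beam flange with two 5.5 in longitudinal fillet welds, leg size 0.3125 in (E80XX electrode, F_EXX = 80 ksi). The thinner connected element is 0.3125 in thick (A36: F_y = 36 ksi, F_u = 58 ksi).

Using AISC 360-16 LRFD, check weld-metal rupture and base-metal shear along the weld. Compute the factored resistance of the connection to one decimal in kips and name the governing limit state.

74.3 kips (base-metal shear governs)

Weld metal: throat = 0.707×0.3125 = 0.22094 in, L = 2×5.5 = 11 in. φR_n = 0.75 × 0.6 × 80 × 0.22094 × 11 = 87.5 kips.
Base metal shear (0.3125 in plate): yield φR_n = 1.0×0.6×36×0.3125×11 = 74.3 kips; rupture φR_n = 0.75×0.6×58×0.3125×11 = 89.7 kips; take 74.3 kips (yield).
Governing: min(87.5, 74.3) = 74.3 kips → base-metal shear.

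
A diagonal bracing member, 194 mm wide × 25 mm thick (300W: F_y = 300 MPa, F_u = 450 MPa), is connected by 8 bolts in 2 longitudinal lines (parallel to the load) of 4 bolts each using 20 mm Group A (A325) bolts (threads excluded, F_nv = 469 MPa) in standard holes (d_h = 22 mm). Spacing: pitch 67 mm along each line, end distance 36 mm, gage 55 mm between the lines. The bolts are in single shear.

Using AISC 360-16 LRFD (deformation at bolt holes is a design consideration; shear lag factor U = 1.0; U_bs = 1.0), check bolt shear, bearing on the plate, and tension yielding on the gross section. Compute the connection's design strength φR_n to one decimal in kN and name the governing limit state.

884.0 kN (bolt shear governs)

Bolt shear: A_b = π(20)²/4 = 314.16 mm². φR_n = 0.75 × 469 × 314.16 × 8 × 1 = 884.0 kN.
Bearing (25 mm plate, F_u = 450 MPa): end bolts L_c = 36 − 22/2 = 25, R_n = min(1.2×25×25×450, 2.4×20×25×450) = 337.5 kN/bolt; interior L_c = 67 − 22 = 45, R_n = 540 kN/bolt. φR_n = 0.75 × (2×337.5 + 6×540) = 2936.3 kN.
Tension yield (gross): A_g = 194×25 = 4850 mm². φR_n = 0.90 × 300 × 4850 = 1309.5 kN.
Governing: min(884.0, 2936.3, 1309.5) = 884.0 kN → bolt shear.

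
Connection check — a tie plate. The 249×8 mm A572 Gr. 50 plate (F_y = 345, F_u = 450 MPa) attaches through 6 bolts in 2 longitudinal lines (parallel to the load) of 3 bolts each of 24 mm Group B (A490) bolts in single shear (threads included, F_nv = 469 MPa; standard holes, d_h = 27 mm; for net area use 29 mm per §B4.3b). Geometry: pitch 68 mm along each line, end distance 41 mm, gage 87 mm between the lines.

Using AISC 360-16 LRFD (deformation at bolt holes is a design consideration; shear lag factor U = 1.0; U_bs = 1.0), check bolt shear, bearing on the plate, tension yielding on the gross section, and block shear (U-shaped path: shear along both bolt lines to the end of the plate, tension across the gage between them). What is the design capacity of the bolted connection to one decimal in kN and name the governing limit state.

Bolt shear: A_b = π(24)²/4 = 452.39 mm². φR_n = 0.75 × 469 × 452.39 × 6 × 1 = 954.8 kN.
Bearing (8 mm plate, F_u = 450 MPa): end bolts L_c = 41 − 27/2 = 27.5, R_n = min(1.2×27.5×8×450, 2.4×24×8×450) = 118.8 kN/bolt; interior L_c = 68 − 27 = 41, R_n = 177.12 kN/bolt. φR_n = 0.75 × (2×118.8 + 4×177.12) = 709.6 kN.
Tension yield (gross): A_g = 249×8 = 1992 mm². φR_n = 0.90 × 345 × 1992 = 618.5 kN.
Block shear: shear path 2×[41+2×68] = 2×177 mm, A_gv = 2832, A_nv = 2×(177 − 2.5×29)×8 = 1672 mm²; tension across gage: (87 − 1×29)×8 = 464 mm². R_n = min(0.6×450×1672, 0.6×345×2832) + 1.0×450×464 = min(451.44, 586.22) + 208.8 = 660.24 kN. φR_n = 0.75 × 660.24 = 495.2 kN.
Governing: min(954.8, 709.6, 618.5, 495.2) = 495.2 kN → block shear.

495.2 kN (block shear governs)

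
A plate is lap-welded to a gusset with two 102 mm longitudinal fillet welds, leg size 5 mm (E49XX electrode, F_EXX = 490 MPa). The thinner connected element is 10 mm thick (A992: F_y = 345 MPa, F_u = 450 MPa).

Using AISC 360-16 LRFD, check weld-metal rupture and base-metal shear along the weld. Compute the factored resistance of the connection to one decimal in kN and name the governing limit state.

Weld metal: throat = 0.707×5 = 3.535 mm, L = 2×102 = 204 mm. φR_n = 0.75 × 0.6 × 490 × 3.535 × 204 = 159.0 kN.
Base metal shear (10 mm plate): yield φR_n = 1.0×0.6×345×10×204 = 422.3 kN; rupture φR_n = 0.75×0.6×450×10×204 = 413.1 kN; take 413.1 kN (rupture).
Governing: min(159.0, 413.1) = 159.0 kN → weld metal.

159.0 kN (weld metal governs)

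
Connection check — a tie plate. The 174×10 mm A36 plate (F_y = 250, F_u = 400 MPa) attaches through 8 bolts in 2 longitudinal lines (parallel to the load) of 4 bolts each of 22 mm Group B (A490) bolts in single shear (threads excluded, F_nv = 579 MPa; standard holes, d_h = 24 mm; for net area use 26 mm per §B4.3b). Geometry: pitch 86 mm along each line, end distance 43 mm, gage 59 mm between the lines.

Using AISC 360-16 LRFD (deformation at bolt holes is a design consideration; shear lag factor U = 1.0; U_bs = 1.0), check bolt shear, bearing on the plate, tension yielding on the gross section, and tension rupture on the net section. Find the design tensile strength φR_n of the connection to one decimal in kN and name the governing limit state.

366.0 kN (net-section rupture governs)

Bolt shear: A_b = π(22)²/4 = 380.13 mm². φR_n = 0.75 × 579 × 380.13 × 8 × 1 = 1320.6 kN.
Bearing (10 mm plate, F_u = 400 MPa): end bolts L_c = 43 − 24/2 = 31, R_n = min(1.2×31×10×400, 2.4×22×10×400) = 148.8 kN/bolt; interior L_c = 86 − 24 = 62, R_n = 211.2 kN/bolt. φR_n = 0.75 × (2×148.8 + 6×211.2) = 1173.6 kN.
Tension yield (gross): A_g = 174×10 = 1740 mm². φR_n = 0.90 × 250 × 1740 = 391.5 kN.
Tension rupture (net): A_n = (174 − 2×26)×10 = 1220 mm² (U = 1.0, A_e = A_n). φR_n = 0.75 × 400 × 1220 = 366.0 kN.
Governing: min(1320.6, 1173.6, 391.5, 366.0) = 366.0 kN → net-section rupture.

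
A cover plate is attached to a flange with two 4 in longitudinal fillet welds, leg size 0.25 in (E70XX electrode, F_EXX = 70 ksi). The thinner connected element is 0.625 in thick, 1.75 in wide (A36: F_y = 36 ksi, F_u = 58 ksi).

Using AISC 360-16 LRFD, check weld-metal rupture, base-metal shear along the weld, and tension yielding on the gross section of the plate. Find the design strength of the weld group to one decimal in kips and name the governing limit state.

35.4 kips (gross-section yield governs)

Weld metal: throat = 0.707×0.25 = 0.17675 in, L = 2×4 = 8 in. φR_n = 0.75 × 0.6 × 70 × 0.17675 × 8 = 44.5 kips.
Base metal shear (0.625 in plate): yield φR_n = 1.0×0.6×36×0.625×8 = 108.0 kips; rupture φR_n = 0.75×0.6×58×0.625×8 = 130.5 kips; take 108.0 kips (yield).
Tension yield (gross): A_g = 1.75×0.625 = 1.0938 in². φR_n = 0.90 × 36 × 1.0938 = 35.4 kips.
Governing: min(44.5, 108.0, 35.4) = 35.4 kips → gross-section yield.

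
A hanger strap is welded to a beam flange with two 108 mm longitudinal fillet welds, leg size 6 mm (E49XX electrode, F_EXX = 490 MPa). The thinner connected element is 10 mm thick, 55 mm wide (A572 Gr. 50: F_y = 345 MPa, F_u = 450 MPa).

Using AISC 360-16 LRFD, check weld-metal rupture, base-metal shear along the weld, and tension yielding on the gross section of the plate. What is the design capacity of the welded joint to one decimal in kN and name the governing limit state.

170.8 kN (gross-section yield governs)

Weld metal: throat = 0.707×6 = 4.242 mm, L = 2×108 = 216 mm. φR_n = 0.75 × 0.6 × 490 × 4.242 × 216 = 202.0 kN.
Base metal shear (10 mm plate): yield φR_n = 1.0×0.6×345×10×216 = 447.1 kN; rupture φR_n = 0.75×0.6×450×10×216 = 437.4 kN; take 437.4 kN (rupture).
Tension yield (gross): A_g = 55×10 = 550 mm². φR_n = 0.90 × 345 × 550 = 170.8 kN.
Governing: min(202.0, 437.4, 170.8) = 170.8 kN → gross-section yield.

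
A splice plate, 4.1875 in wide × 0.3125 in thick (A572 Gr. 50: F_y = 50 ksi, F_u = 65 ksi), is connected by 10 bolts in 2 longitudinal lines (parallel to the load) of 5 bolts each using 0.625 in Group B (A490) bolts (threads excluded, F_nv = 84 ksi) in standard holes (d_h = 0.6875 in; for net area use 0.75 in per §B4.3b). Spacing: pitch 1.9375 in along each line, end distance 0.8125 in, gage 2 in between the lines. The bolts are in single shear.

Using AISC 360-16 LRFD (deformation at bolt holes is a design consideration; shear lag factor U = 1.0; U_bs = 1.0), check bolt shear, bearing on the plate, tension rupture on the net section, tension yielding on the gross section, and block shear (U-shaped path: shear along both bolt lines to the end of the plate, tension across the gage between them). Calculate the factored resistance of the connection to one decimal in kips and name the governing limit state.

Bolt shear: A_b = π(0.625)²/4 = 0.3068 in². φR_n = 0.75 × 84 × 0.3068 × 10 × 1 = 193.3 kips.
Bearing (0.3125 in plate, F_u = 65 ksi): end bolts L_c = 0.8125 − 0.6875/2 = 0.46875, R_n = min(1.2×0.46875×0.3125×65, 2.4×0.625×0.3125×65) = 11.426 kips/bolt; interior L_c = 1.9375 − 0.6875 = 1.25, R_n = 30.469 kips/bolt. φR_n = 0.75 × (2×11.426 + 8×30.469) = 200.0 kips.
Tension rupture (net): A_n = (4.1875 − 2×0.75)×0.3125 = 0.83984 in² (U = 1.0, A_e = A_n). φR_n = 0.75 × 65 × 0.83984 = 40.9 kips.
Tension yield (gross): A_g = 4.1875×0.3125 = 1.3086 in². φR_n = 0.90 × 50 × 1.3086 = 58.9 kips.
Block shear: shear path 2×[0.8125+4×1.9375] = 2×8.5625 in, A_gv = 5.3516, A_nv = 2×(8.5625 − 4.5×0.75)×0.3125 = 3.2422 in²; tension across gage: (2 − 1×0.75)×0.3125 = 0.39063 in². R_n = min(0.6×65×3.2422, 0.6×50×5.3516) + 1.0×65×0.39063 = min(126.45, 160.55) + 25.391 = 151.84 kips. φR_n = 0.75 × 151.84 = 113.9 kips.
Governing: min(193.3, 200.0, 40.9, 58.9, 113.9) = 40.9 kips → net-section rupture.

40.9 kips (net-section rupture governs)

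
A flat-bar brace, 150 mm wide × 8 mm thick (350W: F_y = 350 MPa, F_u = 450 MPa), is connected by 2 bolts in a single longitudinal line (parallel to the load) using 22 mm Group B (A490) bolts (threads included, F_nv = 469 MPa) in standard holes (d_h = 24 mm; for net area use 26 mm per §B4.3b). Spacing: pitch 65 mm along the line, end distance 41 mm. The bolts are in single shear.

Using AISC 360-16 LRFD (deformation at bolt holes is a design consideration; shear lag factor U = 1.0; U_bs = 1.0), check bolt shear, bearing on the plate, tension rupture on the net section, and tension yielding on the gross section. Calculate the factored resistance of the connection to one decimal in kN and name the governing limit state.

226.8 kN (bearing governs)

Bolt shear: A_b = π(22)²/4 = 380.13 mm². φR_n = 0.75 × 469 × 380.13 × 2 × 1 = 267.4 kN.
Bearing (8 mm plate, F_u = 450 MPa): end bolts L_c = 41 − 24/2 = 29, R_n = min(1.2×29×8×450, 2.4×22×8×450) = 125.28 kN/bolt; interior L_c = 65 − 24 = 41, R_n = 177.12 kN/bolt. φR_n = 0.75 × (1×125.28 + 1×177.12) = 226.8 kN.
Tension rupture (net): A_n = (150 − 1×26)×8 = 992 mm² (U = 1.0, A_e = A_n). φR_n = 0.75 × 450 × 992 = 334.8 kN.
Tension yield (gross): A_g = 150×8 = 1200 mm². φR_n = 0.90 × 350 × 1200 = 378.0 kN.
Governing: min(267.4, 226.8, 334.8, 378.0) = 226.8 kN → bearing.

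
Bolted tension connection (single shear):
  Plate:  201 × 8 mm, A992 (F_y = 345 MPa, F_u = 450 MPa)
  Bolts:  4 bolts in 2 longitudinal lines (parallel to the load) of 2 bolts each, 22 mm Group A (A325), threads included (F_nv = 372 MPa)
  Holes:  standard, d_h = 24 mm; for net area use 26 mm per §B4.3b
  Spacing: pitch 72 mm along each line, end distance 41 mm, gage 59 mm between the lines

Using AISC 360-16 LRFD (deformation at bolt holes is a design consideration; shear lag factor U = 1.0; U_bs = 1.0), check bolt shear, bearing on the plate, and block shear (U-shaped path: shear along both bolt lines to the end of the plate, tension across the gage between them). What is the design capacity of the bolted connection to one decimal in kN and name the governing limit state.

Bolt shear: A_b = π(22)²/4 = 380.13 mm². φR_n = 0.75 × 372 × 380.13 × 4 × 1 = 424.2 kN.
Bearing (8 mm plate, F_u = 450 MPa): end bolts L_c = 41 − 24/2 = 29, R_n = min(1.2×29×8×450, 2.4×22×8×450) = 125.28 kN/bolt; interior L_c = 72 − 24 = 48, R_n = 190.08 kN/bolt. φR_n = 0.75 × (2×125.28 + 2×190.08) = 473.0 kN.
Block shear: shear path 2×[41+1×72] = 2×113 mm, A_gv = 1808, A_nv = 2×(113 − 1.5×26)×8 = 1184 mm²; tension across gage: (59 − 1×26)×8 = 264 mm². R_n = min(0.6×450×1184, 0.6×345×1808) + 1.0×450×264 = min(319.68, 374.26) + 118.8 = 438.48 kN. φR_n = 0.75 × 438.48 = 328.9 kN.
Governing: min(424.2, 473.0, 328.9) = 328.9 kN → block shear.

328.9 kN (block shear governs)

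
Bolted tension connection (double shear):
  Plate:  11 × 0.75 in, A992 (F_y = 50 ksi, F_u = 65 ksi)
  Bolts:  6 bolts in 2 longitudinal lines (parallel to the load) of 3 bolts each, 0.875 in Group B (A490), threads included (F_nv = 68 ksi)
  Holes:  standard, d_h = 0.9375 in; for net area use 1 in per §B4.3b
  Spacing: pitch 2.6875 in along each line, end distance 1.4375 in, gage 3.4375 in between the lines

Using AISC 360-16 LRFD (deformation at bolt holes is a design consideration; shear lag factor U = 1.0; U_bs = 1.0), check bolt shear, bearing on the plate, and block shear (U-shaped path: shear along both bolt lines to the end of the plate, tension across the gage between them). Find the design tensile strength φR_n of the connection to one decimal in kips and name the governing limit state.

Bolt shear: A_b = π(0.875)²/4 = 0.60132 in². φR_n = 0.75 × 68 × 0.60132 × 6 × 2 = 368.0 kips.
Bearing (0.75 in plate, F_u = 65 ksi): end bolts L_c = 1.4375 − 0.9375/2 = 0.96875, R_n = min(1.2×0.96875×0.75×65, 2.4×0.875×0.75×65) = 56.672 kips/bolt; interior L_c = 2.6875 − 0.9375 = 1.75, R_n = 102.38 kips/bolt. φR_n = 0.75 × (2×56.672 + 4×102.38) = 392.1 kips.
Block shear: shear path 2×[1.4375+2×2.6875] = 2×6.8125 in, A_gv = 10.219, A_nv = 2×(6.8125 − 2.5×1)×0.75 = 6.4688 in²; tension across gage: (3.4375 − 1×1)×0.75 = 1.8281 in². R_n = min(0.6×65×6.4688, 0.6×50×10.219) + 1.0×65×1.8281 = min(252.28, 306.57) + 118.83 = 371.11 kips. φR_n = 0.75 × 371.11 = 278.3 kips.
Governing: min(368.0, 392.1, 278.3) = 278.3 kips → block shear.

278.3 kips (block shear governs)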